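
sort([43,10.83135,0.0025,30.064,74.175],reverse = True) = [74.175,43,30.064,10.83135,0.0025]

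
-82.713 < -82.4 True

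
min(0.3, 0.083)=0.083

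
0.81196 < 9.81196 True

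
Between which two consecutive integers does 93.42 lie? 93 and 94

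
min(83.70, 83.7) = 83.70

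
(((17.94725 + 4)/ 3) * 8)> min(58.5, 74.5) True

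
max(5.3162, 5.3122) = 5.3162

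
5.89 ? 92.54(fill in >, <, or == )<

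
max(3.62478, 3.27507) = 3.62478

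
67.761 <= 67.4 False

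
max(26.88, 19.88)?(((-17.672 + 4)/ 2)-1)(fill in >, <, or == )>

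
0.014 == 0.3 False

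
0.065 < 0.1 True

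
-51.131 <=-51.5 False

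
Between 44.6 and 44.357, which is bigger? 44.6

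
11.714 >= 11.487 True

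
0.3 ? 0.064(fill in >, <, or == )>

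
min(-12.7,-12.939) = -12.939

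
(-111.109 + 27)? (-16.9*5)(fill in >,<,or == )>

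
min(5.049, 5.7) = 5.049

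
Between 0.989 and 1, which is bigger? 1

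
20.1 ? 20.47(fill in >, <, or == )<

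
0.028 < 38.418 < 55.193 True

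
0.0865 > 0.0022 True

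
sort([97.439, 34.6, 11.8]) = [11.8, 34.6, 97.439]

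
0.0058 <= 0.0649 True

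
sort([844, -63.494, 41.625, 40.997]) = [-63.494, 40.997, 41.625, 844]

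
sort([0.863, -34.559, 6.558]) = [-34.559, 0.863, 6.558]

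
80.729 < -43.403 False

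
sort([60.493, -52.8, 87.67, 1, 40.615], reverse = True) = [87.67, 60.493, 40.615, 1, -52.8]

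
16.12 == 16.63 False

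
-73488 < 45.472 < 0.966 False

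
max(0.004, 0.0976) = 0.0976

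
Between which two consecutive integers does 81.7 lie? 81 and 82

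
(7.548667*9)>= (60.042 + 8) False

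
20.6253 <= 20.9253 True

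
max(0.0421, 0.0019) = 0.0421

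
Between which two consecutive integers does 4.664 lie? 4 and 5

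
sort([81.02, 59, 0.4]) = [0.4, 59, 81.02]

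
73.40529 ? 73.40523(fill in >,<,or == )>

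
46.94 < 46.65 False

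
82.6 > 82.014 True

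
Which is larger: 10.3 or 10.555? 10.555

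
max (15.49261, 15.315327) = 15.49261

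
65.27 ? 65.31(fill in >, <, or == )<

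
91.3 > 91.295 True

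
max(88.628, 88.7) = 88.7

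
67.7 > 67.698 True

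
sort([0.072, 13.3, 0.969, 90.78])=[0.072, 0.969, 13.3, 90.78]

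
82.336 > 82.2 True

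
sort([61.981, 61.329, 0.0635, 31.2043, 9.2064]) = [0.0635, 9.2064, 31.2043, 61.329, 61.981]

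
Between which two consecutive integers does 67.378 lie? 67 and 68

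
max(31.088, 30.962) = 31.088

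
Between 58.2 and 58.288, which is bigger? 58.288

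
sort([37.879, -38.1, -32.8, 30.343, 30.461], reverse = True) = [37.879, 30.461, 30.343, -32.8, -38.1]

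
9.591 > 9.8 False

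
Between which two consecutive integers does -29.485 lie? -30 and -29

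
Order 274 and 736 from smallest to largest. 274, 736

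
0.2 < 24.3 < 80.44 True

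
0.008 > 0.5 False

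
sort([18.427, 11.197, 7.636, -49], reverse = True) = [18.427, 11.197, 7.636, -49]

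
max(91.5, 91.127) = 91.5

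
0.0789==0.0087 False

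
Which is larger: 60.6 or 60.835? 60.835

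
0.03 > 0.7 False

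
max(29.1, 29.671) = 29.671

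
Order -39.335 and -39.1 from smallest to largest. -39.335, -39.1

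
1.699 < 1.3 False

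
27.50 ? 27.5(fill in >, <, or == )==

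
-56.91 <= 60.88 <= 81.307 True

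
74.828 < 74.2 False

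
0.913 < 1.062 True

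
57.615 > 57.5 True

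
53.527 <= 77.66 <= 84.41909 True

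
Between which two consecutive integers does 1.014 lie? 1 and 2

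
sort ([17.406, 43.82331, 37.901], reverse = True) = [43.82331, 37.901, 17.406]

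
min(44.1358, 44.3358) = 44.1358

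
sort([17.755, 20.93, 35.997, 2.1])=[2.1, 17.755, 20.93, 35.997]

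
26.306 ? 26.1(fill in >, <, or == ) >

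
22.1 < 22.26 True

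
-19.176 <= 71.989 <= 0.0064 False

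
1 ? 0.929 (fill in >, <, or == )>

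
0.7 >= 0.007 True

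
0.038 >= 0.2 False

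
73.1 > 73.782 False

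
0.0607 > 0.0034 True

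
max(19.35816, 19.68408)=19.68408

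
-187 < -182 True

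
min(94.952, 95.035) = 94.952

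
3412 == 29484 False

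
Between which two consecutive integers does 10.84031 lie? 10 and 11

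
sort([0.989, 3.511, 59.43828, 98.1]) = [0.989, 3.511, 59.43828, 98.1]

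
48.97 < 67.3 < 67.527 True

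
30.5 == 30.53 False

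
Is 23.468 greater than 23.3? Yes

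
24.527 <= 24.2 False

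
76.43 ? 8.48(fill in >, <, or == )>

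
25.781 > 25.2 True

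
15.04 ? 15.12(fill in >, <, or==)<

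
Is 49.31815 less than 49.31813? No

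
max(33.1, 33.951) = 33.951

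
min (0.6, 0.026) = 0.026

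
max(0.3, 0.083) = 0.3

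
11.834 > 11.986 False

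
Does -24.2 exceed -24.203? Yes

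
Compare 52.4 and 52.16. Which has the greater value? 52.4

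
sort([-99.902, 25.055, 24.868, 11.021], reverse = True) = [25.055, 24.868, 11.021, -99.902]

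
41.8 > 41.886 False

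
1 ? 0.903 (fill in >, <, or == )>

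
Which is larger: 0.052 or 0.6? 0.6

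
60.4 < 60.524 True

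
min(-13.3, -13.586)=-13.586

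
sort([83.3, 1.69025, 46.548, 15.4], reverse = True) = [83.3, 46.548, 15.4, 1.69025]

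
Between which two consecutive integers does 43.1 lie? 43 and 44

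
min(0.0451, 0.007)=0.007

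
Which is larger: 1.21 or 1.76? 1.76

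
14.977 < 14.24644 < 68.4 False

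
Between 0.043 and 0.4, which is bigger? 0.4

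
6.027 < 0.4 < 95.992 False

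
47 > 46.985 True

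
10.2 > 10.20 False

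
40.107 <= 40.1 False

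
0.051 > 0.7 False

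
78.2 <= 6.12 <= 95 False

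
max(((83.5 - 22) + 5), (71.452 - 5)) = 66.5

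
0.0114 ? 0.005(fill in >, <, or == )>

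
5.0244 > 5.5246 False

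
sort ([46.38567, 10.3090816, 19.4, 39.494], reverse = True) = [46.38567, 39.494, 19.4, 10.3090816]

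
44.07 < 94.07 True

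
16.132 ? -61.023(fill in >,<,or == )>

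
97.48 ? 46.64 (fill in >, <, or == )>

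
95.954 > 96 False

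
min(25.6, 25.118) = 25.118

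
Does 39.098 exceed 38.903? Yes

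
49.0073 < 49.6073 True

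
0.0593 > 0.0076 True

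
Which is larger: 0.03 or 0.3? 0.3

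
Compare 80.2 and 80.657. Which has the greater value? 80.657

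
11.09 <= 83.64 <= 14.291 False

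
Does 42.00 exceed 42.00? No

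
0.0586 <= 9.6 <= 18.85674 True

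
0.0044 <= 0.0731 True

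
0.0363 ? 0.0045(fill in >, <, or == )>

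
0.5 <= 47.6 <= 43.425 False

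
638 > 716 False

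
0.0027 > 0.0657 False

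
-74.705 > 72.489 False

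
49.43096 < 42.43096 False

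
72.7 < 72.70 False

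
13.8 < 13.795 False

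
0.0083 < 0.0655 True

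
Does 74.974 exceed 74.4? Yes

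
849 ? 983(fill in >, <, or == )<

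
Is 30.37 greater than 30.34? Yes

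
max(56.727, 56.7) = 56.727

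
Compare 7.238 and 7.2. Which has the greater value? 7.238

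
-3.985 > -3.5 False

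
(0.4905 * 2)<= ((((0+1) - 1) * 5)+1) True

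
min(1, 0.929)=0.929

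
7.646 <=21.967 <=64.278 True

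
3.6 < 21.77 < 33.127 True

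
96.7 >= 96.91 False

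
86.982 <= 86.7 False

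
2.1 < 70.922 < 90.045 True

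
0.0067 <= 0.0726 True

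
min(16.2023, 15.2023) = 15.2023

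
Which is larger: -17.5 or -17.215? -17.215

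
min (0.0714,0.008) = 0.008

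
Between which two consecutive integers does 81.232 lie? 81 and 82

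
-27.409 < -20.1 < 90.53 True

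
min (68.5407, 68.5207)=68.5207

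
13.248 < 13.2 False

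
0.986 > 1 False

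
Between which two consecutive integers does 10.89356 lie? 10 and 11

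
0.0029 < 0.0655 True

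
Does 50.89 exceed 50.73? Yes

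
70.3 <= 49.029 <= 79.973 False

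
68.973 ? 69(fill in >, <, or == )<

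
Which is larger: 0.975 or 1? 1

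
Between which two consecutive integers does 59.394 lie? 59 and 60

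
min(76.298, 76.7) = 76.298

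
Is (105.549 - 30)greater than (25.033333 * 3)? Yes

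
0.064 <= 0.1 True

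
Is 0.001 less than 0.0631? Yes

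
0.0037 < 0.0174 True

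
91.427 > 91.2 True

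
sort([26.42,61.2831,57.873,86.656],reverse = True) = [86.656,61.2831,57.873,26.42]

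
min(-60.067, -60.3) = -60.3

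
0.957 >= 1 False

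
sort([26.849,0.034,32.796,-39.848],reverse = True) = [32.796,26.849,0.034,-39.848]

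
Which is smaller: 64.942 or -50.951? -50.951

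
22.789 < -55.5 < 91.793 False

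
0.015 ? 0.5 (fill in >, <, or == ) <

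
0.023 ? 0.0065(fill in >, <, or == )>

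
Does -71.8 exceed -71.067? No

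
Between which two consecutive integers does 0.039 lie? 0 and 1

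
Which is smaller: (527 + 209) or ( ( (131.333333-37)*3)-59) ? ( ( (131.333333-37)*3)-59)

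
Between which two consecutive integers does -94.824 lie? -95 and -94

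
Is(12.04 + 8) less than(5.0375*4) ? Yes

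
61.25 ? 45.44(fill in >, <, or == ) >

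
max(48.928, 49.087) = 49.087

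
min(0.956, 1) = 0.956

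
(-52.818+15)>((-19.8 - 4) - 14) False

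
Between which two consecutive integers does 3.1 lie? 3 and 4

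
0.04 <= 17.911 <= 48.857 True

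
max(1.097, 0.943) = 1.097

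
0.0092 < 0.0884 True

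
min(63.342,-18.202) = -18.202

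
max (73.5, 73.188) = 73.5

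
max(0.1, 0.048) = 0.1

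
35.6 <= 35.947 True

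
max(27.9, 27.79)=27.9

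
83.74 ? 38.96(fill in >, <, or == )>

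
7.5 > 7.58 False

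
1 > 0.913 True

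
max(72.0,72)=72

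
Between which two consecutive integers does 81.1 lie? 81 and 82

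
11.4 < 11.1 False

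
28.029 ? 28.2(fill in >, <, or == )<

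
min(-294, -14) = -294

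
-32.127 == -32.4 False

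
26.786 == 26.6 False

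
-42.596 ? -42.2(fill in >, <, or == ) <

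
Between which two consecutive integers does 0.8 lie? 0 and 1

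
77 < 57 False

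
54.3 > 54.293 True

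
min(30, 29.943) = 29.943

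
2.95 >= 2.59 True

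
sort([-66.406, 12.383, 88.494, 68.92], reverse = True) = [88.494, 68.92, 12.383, -66.406]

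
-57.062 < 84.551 True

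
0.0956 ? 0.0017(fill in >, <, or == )>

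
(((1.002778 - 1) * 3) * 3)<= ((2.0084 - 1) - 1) False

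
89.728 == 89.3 False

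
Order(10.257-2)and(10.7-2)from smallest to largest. (10.257-2), (10.7-2)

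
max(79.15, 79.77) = 79.77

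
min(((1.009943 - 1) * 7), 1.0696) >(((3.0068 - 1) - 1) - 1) True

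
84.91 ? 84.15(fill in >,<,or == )>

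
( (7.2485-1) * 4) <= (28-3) True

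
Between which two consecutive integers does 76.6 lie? 76 and 77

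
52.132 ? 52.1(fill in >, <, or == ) >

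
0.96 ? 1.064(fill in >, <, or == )<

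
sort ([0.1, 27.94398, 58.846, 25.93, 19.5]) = [0.1, 19.5, 25.93, 27.94398, 58.846]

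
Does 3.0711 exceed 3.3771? No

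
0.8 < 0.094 False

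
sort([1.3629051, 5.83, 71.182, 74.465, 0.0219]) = [0.0219, 1.3629051, 5.83, 71.182, 74.465]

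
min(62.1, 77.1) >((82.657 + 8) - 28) False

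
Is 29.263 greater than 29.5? No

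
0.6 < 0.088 False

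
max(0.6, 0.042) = 0.6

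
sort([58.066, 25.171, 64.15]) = [25.171, 58.066, 64.15]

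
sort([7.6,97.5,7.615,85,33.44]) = [7.6,7.615,33.44,85,97.5]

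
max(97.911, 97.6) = 97.911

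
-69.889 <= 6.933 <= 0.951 False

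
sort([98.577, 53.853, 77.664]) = [53.853, 77.664, 98.577]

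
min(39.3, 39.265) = 39.265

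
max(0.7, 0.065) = 0.7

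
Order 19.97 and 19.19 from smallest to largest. 19.19, 19.97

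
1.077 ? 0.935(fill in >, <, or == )>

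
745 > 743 True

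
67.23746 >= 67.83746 False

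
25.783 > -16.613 True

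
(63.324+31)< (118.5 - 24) True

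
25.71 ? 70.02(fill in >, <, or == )<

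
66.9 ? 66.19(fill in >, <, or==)>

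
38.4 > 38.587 False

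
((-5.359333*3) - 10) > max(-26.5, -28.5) True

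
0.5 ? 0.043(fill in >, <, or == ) >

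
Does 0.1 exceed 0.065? Yes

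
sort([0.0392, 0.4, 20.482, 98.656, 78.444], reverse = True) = [98.656, 78.444, 20.482, 0.4, 0.0392]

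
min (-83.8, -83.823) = -83.823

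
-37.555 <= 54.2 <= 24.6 False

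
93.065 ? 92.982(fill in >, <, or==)>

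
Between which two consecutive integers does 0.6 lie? 0 and 1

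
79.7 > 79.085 True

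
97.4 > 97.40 False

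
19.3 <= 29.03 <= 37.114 True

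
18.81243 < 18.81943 True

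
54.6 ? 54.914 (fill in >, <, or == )<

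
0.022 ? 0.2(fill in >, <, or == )<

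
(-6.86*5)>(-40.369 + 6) True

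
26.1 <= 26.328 True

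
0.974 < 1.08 True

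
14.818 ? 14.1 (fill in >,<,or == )>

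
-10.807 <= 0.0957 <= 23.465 True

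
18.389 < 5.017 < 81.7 False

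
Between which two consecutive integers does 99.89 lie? 99 and 100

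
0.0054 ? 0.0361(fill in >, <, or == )<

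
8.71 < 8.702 False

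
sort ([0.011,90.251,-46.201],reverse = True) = [90.251,0.011,-46.201]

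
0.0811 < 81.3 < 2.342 False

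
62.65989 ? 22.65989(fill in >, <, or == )>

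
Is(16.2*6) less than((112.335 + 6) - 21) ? Yes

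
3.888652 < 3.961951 True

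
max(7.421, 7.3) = 7.421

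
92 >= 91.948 True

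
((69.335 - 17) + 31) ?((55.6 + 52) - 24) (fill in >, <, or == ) <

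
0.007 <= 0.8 True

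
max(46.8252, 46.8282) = 46.8282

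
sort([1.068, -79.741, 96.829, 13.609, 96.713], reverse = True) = [96.829, 96.713, 13.609, 1.068, -79.741]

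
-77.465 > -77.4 False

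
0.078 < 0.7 True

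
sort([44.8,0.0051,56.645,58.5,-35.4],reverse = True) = [58.5,56.645,44.8,0.0051,-35.4]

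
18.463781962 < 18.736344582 True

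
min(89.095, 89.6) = 89.095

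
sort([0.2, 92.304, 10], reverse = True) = [92.304, 10, 0.2]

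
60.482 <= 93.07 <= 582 True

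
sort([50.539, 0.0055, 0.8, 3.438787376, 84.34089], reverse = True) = [84.34089, 50.539, 3.438787376, 0.8, 0.0055]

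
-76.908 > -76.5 False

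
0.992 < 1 True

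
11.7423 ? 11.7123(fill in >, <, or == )>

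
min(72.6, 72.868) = 72.6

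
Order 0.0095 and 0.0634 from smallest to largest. 0.0095, 0.0634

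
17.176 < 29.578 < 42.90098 True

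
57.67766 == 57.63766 False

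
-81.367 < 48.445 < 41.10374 False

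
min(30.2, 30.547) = 30.2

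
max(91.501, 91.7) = 91.7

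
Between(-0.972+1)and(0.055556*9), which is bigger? (0.055556*9)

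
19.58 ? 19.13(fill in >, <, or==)>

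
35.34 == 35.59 False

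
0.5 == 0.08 False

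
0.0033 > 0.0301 False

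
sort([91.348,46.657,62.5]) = [46.657,62.5,91.348]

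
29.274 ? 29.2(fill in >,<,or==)>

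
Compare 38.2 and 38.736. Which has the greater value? 38.736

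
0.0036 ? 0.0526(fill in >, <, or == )<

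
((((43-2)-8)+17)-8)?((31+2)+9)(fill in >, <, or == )==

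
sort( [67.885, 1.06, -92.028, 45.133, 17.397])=[-92.028, 1.06, 17.397, 45.133, 67.885]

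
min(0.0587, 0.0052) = 0.0052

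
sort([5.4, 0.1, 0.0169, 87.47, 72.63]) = [0.0169, 0.1, 5.4, 72.63, 87.47]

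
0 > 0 False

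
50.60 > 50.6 False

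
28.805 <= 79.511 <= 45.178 False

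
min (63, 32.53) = 32.53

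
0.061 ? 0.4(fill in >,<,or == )<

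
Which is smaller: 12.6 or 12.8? 12.6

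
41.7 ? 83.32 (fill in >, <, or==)<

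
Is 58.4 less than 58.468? Yes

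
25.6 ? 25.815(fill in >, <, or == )<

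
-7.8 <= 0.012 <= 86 True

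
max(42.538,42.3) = 42.538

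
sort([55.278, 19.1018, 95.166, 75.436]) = [19.1018, 55.278, 75.436, 95.166]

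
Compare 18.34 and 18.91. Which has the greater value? 18.91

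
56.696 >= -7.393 True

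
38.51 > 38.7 False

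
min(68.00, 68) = 68.00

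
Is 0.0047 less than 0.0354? Yes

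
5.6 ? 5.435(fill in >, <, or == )>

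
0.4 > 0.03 True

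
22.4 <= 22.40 True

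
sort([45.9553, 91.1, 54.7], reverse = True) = [91.1, 54.7, 45.9553]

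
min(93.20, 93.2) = 93.20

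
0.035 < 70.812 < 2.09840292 False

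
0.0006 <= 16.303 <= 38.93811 True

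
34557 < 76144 True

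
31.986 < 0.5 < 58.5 False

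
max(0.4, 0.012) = 0.4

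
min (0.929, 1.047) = 0.929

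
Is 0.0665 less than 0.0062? No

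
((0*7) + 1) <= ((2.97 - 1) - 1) False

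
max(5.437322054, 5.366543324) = 5.437322054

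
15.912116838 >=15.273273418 True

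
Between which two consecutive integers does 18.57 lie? 18 and 19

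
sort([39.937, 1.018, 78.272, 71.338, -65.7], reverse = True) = [78.272, 71.338, 39.937, 1.018, -65.7]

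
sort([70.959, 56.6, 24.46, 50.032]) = [24.46, 50.032, 56.6, 70.959]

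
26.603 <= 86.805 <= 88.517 True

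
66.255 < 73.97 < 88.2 True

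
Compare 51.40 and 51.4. They are equal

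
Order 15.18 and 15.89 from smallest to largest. 15.18, 15.89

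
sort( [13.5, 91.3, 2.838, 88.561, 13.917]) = [2.838, 13.5, 13.917, 88.561, 91.3]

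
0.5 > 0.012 True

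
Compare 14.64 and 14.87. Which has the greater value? 14.87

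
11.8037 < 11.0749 False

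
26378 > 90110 False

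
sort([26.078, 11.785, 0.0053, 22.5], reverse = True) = [26.078, 22.5, 11.785, 0.0053]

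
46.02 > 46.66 False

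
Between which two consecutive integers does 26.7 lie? 26 and 27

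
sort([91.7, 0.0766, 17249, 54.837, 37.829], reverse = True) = [17249, 91.7, 54.837, 37.829, 0.0766]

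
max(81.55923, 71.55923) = 81.55923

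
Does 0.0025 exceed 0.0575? No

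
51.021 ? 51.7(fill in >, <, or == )<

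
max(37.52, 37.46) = 37.52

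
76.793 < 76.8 True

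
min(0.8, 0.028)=0.028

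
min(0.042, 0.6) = 0.042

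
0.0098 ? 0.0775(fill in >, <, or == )<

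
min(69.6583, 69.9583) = 69.6583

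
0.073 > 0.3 False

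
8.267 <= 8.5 True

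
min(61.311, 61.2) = 61.2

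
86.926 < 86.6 False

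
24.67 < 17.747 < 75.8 False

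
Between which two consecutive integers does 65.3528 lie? 65 and 66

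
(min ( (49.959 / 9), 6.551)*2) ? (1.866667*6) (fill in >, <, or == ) <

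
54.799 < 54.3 False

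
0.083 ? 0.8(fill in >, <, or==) <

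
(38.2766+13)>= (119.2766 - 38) False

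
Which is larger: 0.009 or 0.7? 0.7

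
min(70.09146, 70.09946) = 70.09146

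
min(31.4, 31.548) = 31.4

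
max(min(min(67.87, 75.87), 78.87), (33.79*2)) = 67.87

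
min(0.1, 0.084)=0.084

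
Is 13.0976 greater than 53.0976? No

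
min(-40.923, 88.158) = -40.923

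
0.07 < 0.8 True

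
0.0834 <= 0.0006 False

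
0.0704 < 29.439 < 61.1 True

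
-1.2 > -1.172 False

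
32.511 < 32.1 False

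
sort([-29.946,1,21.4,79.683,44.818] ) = [-29.946,1,21.4,44.818,79.683]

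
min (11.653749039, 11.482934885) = 11.482934885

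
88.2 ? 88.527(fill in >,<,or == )<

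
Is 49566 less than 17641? No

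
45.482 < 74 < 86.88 True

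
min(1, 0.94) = 0.94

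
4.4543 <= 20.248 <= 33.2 True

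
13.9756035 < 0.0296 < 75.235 False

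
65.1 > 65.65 False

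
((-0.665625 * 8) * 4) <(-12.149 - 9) True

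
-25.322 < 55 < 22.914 False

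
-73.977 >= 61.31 False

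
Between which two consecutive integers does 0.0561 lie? 0 and 1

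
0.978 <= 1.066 True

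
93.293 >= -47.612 True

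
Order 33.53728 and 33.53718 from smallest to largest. 33.53718, 33.53728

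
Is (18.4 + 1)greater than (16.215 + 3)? Yes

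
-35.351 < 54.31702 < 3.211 False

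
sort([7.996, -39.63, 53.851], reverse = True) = [53.851, 7.996, -39.63]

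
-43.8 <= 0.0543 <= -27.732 False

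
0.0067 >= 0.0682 False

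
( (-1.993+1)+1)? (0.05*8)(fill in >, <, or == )<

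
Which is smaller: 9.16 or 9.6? 9.16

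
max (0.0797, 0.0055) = 0.0797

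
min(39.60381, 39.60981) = 39.60381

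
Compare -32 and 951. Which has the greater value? 951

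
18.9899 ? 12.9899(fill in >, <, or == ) >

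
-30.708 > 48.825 False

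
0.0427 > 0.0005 True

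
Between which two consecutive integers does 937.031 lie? 937 and 938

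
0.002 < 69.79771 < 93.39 True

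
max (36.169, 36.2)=36.2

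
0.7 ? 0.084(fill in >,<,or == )>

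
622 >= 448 True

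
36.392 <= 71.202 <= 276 True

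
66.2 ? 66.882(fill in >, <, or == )<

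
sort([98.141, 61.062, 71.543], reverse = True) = [98.141, 71.543, 61.062]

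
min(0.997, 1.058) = 0.997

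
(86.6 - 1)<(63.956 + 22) True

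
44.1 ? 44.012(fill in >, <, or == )>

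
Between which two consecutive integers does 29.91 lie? 29 and 30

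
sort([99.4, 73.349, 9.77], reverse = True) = [99.4, 73.349, 9.77]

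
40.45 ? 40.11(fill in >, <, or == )>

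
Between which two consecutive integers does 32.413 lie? 32 and 33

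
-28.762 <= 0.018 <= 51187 True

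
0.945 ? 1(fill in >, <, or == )<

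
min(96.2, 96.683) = 96.2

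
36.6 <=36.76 True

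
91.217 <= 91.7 True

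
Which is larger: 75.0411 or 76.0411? 76.0411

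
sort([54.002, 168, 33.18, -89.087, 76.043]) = [-89.087, 33.18, 54.002, 76.043, 168]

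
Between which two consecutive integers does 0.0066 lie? 0 and 1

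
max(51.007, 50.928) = 51.007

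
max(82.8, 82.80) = 82.80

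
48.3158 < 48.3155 False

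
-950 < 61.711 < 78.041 True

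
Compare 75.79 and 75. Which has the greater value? 75.79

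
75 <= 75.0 True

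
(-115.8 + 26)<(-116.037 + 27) True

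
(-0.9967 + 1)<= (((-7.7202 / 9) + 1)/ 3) True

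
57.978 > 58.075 False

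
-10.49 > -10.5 True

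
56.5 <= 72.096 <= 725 True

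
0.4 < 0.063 False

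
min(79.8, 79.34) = 79.34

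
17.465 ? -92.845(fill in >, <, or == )>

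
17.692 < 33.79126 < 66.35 True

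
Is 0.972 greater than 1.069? No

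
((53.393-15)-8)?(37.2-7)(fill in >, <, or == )>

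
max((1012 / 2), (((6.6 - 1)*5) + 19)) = 506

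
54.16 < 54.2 True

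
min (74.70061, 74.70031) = 74.70031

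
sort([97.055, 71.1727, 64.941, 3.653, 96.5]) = [3.653, 64.941, 71.1727, 96.5, 97.055]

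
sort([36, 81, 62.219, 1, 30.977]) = [1, 30.977, 36, 62.219, 81]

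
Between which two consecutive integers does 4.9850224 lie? 4 and 5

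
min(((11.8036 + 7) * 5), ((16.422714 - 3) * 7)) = 93.958998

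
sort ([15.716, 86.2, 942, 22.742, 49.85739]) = [15.716, 22.742, 49.85739, 86.2, 942]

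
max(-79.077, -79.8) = -79.077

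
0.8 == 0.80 True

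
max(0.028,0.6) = 0.6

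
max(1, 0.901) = 1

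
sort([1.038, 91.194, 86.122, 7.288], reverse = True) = [91.194, 86.122, 7.288, 1.038]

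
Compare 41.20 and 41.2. They are equal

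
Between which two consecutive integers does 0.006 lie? 0 and 1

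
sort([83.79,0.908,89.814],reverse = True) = [89.814,83.79,0.908]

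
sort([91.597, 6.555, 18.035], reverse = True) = [91.597, 18.035, 6.555]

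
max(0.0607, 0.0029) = 0.0607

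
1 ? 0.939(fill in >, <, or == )>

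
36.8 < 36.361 False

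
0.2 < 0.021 False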